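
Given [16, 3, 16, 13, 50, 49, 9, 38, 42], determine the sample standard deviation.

18.3424

Step 1: Compute the mean: 26.2222
Step 2: Sum of squared deviations from the mean: 2691.5556
Step 3: Sample variance = 2691.5556 / 8 = 336.4444
Step 4: Standard deviation = sqrt(336.4444) = 18.3424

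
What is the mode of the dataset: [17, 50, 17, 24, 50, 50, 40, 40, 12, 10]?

50

Step 1: Count the frequency of each value:
  10: appears 1 time(s)
  12: appears 1 time(s)
  17: appears 2 time(s)
  24: appears 1 time(s)
  40: appears 2 time(s)
  50: appears 3 time(s)
Step 2: The value 50 appears most frequently (3 times).
Step 3: Mode = 50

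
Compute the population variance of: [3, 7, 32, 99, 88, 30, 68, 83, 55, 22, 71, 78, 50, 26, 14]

927.1733

Step 1: Compute the mean: (3 + 7 + 32 + 99 + 88 + 30 + 68 + 83 + 55 + 22 + 71 + 78 + 50 + 26 + 14) / 15 = 48.4
Step 2: Compute squared deviations from the mean:
  (3 - 48.4)^2 = 2061.16
  (7 - 48.4)^2 = 1713.96
  (32 - 48.4)^2 = 268.96
  (99 - 48.4)^2 = 2560.36
  (88 - 48.4)^2 = 1568.16
  (30 - 48.4)^2 = 338.56
  (68 - 48.4)^2 = 384.16
  (83 - 48.4)^2 = 1197.16
  (55 - 48.4)^2 = 43.56
  (22 - 48.4)^2 = 696.96
  (71 - 48.4)^2 = 510.76
  (78 - 48.4)^2 = 876.16
  (50 - 48.4)^2 = 2.56
  (26 - 48.4)^2 = 501.76
  (14 - 48.4)^2 = 1183.36
Step 3: Sum of squared deviations = 13907.6
Step 4: Population variance = 13907.6 / 15 = 927.1733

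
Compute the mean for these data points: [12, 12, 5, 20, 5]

10.8

Step 1: Sum all values: 12 + 12 + 5 + 20 + 5 = 54
Step 2: Count the number of values: n = 5
Step 3: Mean = sum / n = 54 / 5 = 10.8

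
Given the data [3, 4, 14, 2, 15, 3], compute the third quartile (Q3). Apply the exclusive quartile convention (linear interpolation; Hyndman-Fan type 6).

14.25

Step 1: Sort the data: [2, 3, 3, 4, 14, 15]
Step 2: n = 6
Step 3: Using the exclusive quartile method:
  Q1 = 2.75
  Q2 (median) = 3.5
  Q3 = 14.25
  IQR = Q3 - Q1 = 14.25 - 2.75 = 11.5
Step 4: Q3 = 14.25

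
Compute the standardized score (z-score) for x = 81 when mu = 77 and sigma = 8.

0.5

Step 1: Recall the z-score formula: z = (x - mu) / sigma
Step 2: Substitute values: z = (81 - 77) / 8
Step 3: z = 4 / 8 = 0.5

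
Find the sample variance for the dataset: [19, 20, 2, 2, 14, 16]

66.5667

Step 1: Compute the mean: (19 + 20 + 2 + 2 + 14 + 16) / 6 = 12.1667
Step 2: Compute squared deviations from the mean:
  (19 - 12.1667)^2 = 46.6944
  (20 - 12.1667)^2 = 61.3611
  (2 - 12.1667)^2 = 103.3611
  (2 - 12.1667)^2 = 103.3611
  (14 - 12.1667)^2 = 3.3611
  (16 - 12.1667)^2 = 14.6944
Step 3: Sum of squared deviations = 332.8333
Step 4: Sample variance = 332.8333 / 5 = 66.5667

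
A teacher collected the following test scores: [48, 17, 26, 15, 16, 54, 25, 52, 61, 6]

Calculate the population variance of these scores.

351.2

Step 1: Compute the mean: (48 + 17 + 26 + 15 + 16 + 54 + 25 + 52 + 61 + 6) / 10 = 32
Step 2: Compute squared deviations from the mean:
  (48 - 32)^2 = 256
  (17 - 32)^2 = 225
  (26 - 32)^2 = 36
  (15 - 32)^2 = 289
  (16 - 32)^2 = 256
  (54 - 32)^2 = 484
  (25 - 32)^2 = 49
  (52 - 32)^2 = 400
  (61 - 32)^2 = 841
  (6 - 32)^2 = 676
Step 3: Sum of squared deviations = 3512
Step 4: Population variance = 3512 / 10 = 351.2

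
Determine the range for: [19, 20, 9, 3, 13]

17

Step 1: Identify the maximum value: max = 20
Step 2: Identify the minimum value: min = 3
Step 3: Range = max - min = 20 - 3 = 17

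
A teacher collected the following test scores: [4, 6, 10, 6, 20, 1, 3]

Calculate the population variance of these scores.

34.4082

Step 1: Compute the mean: (4 + 6 + 10 + 6 + 20 + 1 + 3) / 7 = 7.1429
Step 2: Compute squared deviations from the mean:
  (4 - 7.1429)^2 = 9.8776
  (6 - 7.1429)^2 = 1.3061
  (10 - 7.1429)^2 = 8.1633
  (6 - 7.1429)^2 = 1.3061
  (20 - 7.1429)^2 = 165.3061
  (1 - 7.1429)^2 = 37.7347
  (3 - 7.1429)^2 = 17.1633
Step 3: Sum of squared deviations = 240.8571
Step 4: Population variance = 240.8571 / 7 = 34.4082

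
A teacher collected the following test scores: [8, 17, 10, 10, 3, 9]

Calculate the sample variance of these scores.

20.3

Step 1: Compute the mean: (8 + 17 + 10 + 10 + 3 + 9) / 6 = 9.5
Step 2: Compute squared deviations from the mean:
  (8 - 9.5)^2 = 2.25
  (17 - 9.5)^2 = 56.25
  (10 - 9.5)^2 = 0.25
  (10 - 9.5)^2 = 0.25
  (3 - 9.5)^2 = 42.25
  (9 - 9.5)^2 = 0.25
Step 3: Sum of squared deviations = 101.5
Step 4: Sample variance = 101.5 / 5 = 20.3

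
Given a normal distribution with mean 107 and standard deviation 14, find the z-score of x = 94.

-0.9286

Step 1: Recall the z-score formula: z = (x - mu) / sigma
Step 2: Substitute values: z = (94 - 107) / 14
Step 3: z = -13 / 14 = -0.9286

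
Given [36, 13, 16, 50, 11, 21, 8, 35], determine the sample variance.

222.7857

Step 1: Compute the mean: (36 + 13 + 16 + 50 + 11 + 21 + 8 + 35) / 8 = 23.75
Step 2: Compute squared deviations from the mean:
  (36 - 23.75)^2 = 150.0625
  (13 - 23.75)^2 = 115.5625
  (16 - 23.75)^2 = 60.0625
  (50 - 23.75)^2 = 689.0625
  (11 - 23.75)^2 = 162.5625
  (21 - 23.75)^2 = 7.5625
  (8 - 23.75)^2 = 248.0625
  (35 - 23.75)^2 = 126.5625
Step 3: Sum of squared deviations = 1559.5
Step 4: Sample variance = 1559.5 / 7 = 222.7857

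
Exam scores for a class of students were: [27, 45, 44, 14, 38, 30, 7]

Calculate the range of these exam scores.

38

Step 1: Identify the maximum value: max = 45
Step 2: Identify the minimum value: min = 7
Step 3: Range = max - min = 45 - 7 = 38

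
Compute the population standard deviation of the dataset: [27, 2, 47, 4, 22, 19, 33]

14.658

Step 1: Compute the mean: 22
Step 2: Sum of squared deviations from the mean: 1504
Step 3: Population variance = 1504 / 7 = 214.8571
Step 4: Standard deviation = sqrt(214.8571) = 14.658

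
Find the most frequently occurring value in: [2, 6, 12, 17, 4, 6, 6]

6

Step 1: Count the frequency of each value:
  2: appears 1 time(s)
  4: appears 1 time(s)
  6: appears 3 time(s)
  12: appears 1 time(s)
  17: appears 1 time(s)
Step 2: The value 6 appears most frequently (3 times).
Step 3: Mode = 6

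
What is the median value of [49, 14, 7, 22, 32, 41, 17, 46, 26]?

26

Step 1: Sort the data in ascending order: [7, 14, 17, 22, 26, 32, 41, 46, 49]
Step 2: The number of values is n = 9.
Step 3: Since n is odd, the median is the middle value at position 5: 26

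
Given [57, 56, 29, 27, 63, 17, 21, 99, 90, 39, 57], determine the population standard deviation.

25.8012

Step 1: Compute the mean: 50.4545
Step 2: Sum of squared deviations from the mean: 7322.7273
Step 3: Population variance = 7322.7273 / 11 = 665.7025
Step 4: Standard deviation = sqrt(665.7025) = 25.8012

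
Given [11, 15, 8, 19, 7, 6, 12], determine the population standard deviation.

4.3236

Step 1: Compute the mean: 11.1429
Step 2: Sum of squared deviations from the mean: 130.8571
Step 3: Population variance = 130.8571 / 7 = 18.6939
Step 4: Standard deviation = sqrt(18.6939) = 4.3236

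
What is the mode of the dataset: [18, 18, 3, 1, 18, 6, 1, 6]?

18

Step 1: Count the frequency of each value:
  1: appears 2 time(s)
  3: appears 1 time(s)
  6: appears 2 time(s)
  18: appears 3 time(s)
Step 2: The value 18 appears most frequently (3 times).
Step 3: Mode = 18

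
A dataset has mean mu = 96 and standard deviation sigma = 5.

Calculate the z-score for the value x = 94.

-0.4

Step 1: Recall the z-score formula: z = (x - mu) / sigma
Step 2: Substitute values: z = (94 - 96) / 5
Step 3: z = -2 / 5 = -0.4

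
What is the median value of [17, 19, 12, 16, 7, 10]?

14

Step 1: Sort the data in ascending order: [7, 10, 12, 16, 17, 19]
Step 2: The number of values is n = 6.
Step 3: Since n is even, the median is the average of positions 3 and 4:
  Median = (12 + 16) / 2 = 14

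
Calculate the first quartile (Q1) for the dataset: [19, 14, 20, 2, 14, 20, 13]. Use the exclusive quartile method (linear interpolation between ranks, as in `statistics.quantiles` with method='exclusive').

13

Step 1: Sort the data: [2, 13, 14, 14, 19, 20, 20]
Step 2: n = 7
Step 3: Using the exclusive quartile method:
  Q1 = 13
  Q2 (median) = 14
  Q3 = 20
  IQR = Q3 - Q1 = 20 - 13 = 7
Step 4: Q1 = 13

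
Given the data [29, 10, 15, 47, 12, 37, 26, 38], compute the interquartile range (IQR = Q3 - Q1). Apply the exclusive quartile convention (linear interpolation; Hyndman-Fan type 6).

25

Step 1: Sort the data: [10, 12, 15, 26, 29, 37, 38, 47]
Step 2: n = 8
Step 3: Using the exclusive quartile method:
  Q1 = 12.75
  Q2 (median) = 27.5
  Q3 = 37.75
  IQR = Q3 - Q1 = 37.75 - 12.75 = 25
Step 4: IQR = 25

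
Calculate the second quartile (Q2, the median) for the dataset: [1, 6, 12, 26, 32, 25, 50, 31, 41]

26

Step 1: Sort the data: [1, 6, 12, 25, 26, 31, 32, 41, 50]
Step 2: n = 9
Step 3: Q2 is the median. Since n is odd, it is the middle value at position 5: 26
Step 4: Q2 = 26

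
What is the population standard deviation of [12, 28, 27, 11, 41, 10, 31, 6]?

11.7872

Step 1: Compute the mean: 20.75
Step 2: Sum of squared deviations from the mean: 1111.5
Step 3: Population variance = 1111.5 / 8 = 138.9375
Step 4: Standard deviation = sqrt(138.9375) = 11.7872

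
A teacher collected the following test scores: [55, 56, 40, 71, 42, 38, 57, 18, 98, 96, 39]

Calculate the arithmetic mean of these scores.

55.4545

Step 1: Sum all values: 55 + 56 + 40 + 71 + 42 + 38 + 57 + 18 + 98 + 96 + 39 = 610
Step 2: Count the number of values: n = 11
Step 3: Mean = sum / n = 610 / 11 = 55.4545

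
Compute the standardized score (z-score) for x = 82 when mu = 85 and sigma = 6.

-0.5

Step 1: Recall the z-score formula: z = (x - mu) / sigma
Step 2: Substitute values: z = (82 - 85) / 6
Step 3: z = -3 / 6 = -0.5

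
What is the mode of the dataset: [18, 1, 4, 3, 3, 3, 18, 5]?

3

Step 1: Count the frequency of each value:
  1: appears 1 time(s)
  3: appears 3 time(s)
  4: appears 1 time(s)
  5: appears 1 time(s)
  18: appears 2 time(s)
Step 2: The value 3 appears most frequently (3 times).
Step 3: Mode = 3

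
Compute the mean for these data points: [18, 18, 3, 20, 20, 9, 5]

13.2857

Step 1: Sum all values: 18 + 18 + 3 + 20 + 20 + 9 + 5 = 93
Step 2: Count the number of values: n = 7
Step 3: Mean = sum / n = 93 / 7 = 13.2857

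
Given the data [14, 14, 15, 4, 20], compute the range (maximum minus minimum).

16

Step 1: Identify the maximum value: max = 20
Step 2: Identify the minimum value: min = 4
Step 3: Range = max - min = 20 - 4 = 16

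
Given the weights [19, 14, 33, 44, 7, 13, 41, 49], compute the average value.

27.5

Step 1: Sum all values: 19 + 14 + 33 + 44 + 7 + 13 + 41 + 49 = 220
Step 2: Count the number of values: n = 8
Step 3: Mean = sum / n = 220 / 8 = 27.5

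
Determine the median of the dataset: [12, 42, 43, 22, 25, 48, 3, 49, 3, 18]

23.5

Step 1: Sort the data in ascending order: [3, 3, 12, 18, 22, 25, 42, 43, 48, 49]
Step 2: The number of values is n = 10.
Step 3: Since n is even, the median is the average of positions 5 and 6:
  Median = (22 + 25) / 2 = 23.5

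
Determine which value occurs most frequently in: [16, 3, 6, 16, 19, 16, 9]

16

Step 1: Count the frequency of each value:
  3: appears 1 time(s)
  6: appears 1 time(s)
  9: appears 1 time(s)
  16: appears 3 time(s)
  19: appears 1 time(s)
Step 2: The value 16 appears most frequently (3 times).
Step 3: Mode = 16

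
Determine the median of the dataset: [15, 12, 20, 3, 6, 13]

12.5

Step 1: Sort the data in ascending order: [3, 6, 12, 13, 15, 20]
Step 2: The number of values is n = 6.
Step 3: Since n is even, the median is the average of positions 3 and 4:
  Median = (12 + 13) / 2 = 12.5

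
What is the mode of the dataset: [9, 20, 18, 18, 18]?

18

Step 1: Count the frequency of each value:
  9: appears 1 time(s)
  18: appears 3 time(s)
  20: appears 1 time(s)
Step 2: The value 18 appears most frequently (3 times).
Step 3: Mode = 18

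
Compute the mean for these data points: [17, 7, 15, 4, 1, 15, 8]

9.5714

Step 1: Sum all values: 17 + 7 + 15 + 4 + 1 + 15 + 8 = 67
Step 2: Count the number of values: n = 7
Step 3: Mean = sum / n = 67 / 7 = 9.5714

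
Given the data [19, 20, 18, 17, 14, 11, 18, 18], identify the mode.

18

Step 1: Count the frequency of each value:
  11: appears 1 time(s)
  14: appears 1 time(s)
  17: appears 1 time(s)
  18: appears 3 time(s)
  19: appears 1 time(s)
  20: appears 1 time(s)
Step 2: The value 18 appears most frequently (3 times).
Step 3: Mode = 18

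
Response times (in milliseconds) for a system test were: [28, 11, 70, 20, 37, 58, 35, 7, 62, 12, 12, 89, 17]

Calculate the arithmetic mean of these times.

35.2308

Step 1: Sum all values: 28 + 11 + 70 + 20 + 37 + 58 + 35 + 7 + 62 + 12 + 12 + 89 + 17 = 458
Step 2: Count the number of values: n = 13
Step 3: Mean = sum / n = 458 / 13 = 35.2308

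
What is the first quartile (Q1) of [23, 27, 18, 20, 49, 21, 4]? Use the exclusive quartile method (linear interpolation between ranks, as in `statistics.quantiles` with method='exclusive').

18

Step 1: Sort the data: [4, 18, 20, 21, 23, 27, 49]
Step 2: n = 7
Step 3: Using the exclusive quartile method:
  Q1 = 18
  Q2 (median) = 21
  Q3 = 27
  IQR = Q3 - Q1 = 27 - 18 = 9
Step 4: Q1 = 18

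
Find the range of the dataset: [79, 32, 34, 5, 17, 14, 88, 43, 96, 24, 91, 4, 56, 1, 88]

95

Step 1: Identify the maximum value: max = 96
Step 2: Identify the minimum value: min = 1
Step 3: Range = max - min = 96 - 1 = 95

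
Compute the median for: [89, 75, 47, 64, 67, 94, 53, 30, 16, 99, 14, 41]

58.5

Step 1: Sort the data in ascending order: [14, 16, 30, 41, 47, 53, 64, 67, 75, 89, 94, 99]
Step 2: The number of values is n = 12.
Step 3: Since n is even, the median is the average of positions 6 and 7:
  Median = (53 + 64) / 2 = 58.5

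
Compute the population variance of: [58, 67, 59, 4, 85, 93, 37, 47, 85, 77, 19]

738.2314

Step 1: Compute the mean: (58 + 67 + 59 + 4 + 85 + 93 + 37 + 47 + 85 + 77 + 19) / 11 = 57.3636
Step 2: Compute squared deviations from the mean:
  (58 - 57.3636)^2 = 0.405
  (67 - 57.3636)^2 = 92.8595
  (59 - 57.3636)^2 = 2.6777
  (4 - 57.3636)^2 = 2847.6777
  (85 - 57.3636)^2 = 763.7686
  (93 - 57.3636)^2 = 1269.9504
  (37 - 57.3636)^2 = 414.6777
  (47 - 57.3636)^2 = 107.405
  (85 - 57.3636)^2 = 763.7686
  (77 - 57.3636)^2 = 385.5868
  (19 - 57.3636)^2 = 1471.7686
Step 3: Sum of squared deviations = 8120.5455
Step 4: Population variance = 8120.5455 / 11 = 738.2314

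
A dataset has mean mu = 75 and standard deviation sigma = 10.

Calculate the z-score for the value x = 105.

3

Step 1: Recall the z-score formula: z = (x - mu) / sigma
Step 2: Substitute values: z = (105 - 75) / 10
Step 3: z = 30 / 10 = 3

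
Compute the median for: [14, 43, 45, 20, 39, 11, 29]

29

Step 1: Sort the data in ascending order: [11, 14, 20, 29, 39, 43, 45]
Step 2: The number of values is n = 7.
Step 3: Since n is odd, the median is the middle value at position 4: 29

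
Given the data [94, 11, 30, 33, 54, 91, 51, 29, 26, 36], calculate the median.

34.5

Step 1: Sort the data in ascending order: [11, 26, 29, 30, 33, 36, 51, 54, 91, 94]
Step 2: The number of values is n = 10.
Step 3: Since n is even, the median is the average of positions 5 and 6:
  Median = (33 + 36) / 2 = 34.5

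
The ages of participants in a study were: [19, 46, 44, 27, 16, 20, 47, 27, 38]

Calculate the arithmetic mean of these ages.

31.5556

Step 1: Sum all values: 19 + 46 + 44 + 27 + 16 + 20 + 47 + 27 + 38 = 284
Step 2: Count the number of values: n = 9
Step 3: Mean = sum / n = 284 / 9 = 31.5556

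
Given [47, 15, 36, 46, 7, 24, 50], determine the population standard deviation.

15.761

Step 1: Compute the mean: 32.1429
Step 2: Sum of squared deviations from the mean: 1738.8571
Step 3: Population variance = 1738.8571 / 7 = 248.4082
Step 4: Standard deviation = sqrt(248.4082) = 15.761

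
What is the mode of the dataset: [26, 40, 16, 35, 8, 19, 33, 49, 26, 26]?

26

Step 1: Count the frequency of each value:
  8: appears 1 time(s)
  16: appears 1 time(s)
  19: appears 1 time(s)
  26: appears 3 time(s)
  33: appears 1 time(s)
  35: appears 1 time(s)
  40: appears 1 time(s)
  49: appears 1 time(s)
Step 2: The value 26 appears most frequently (3 times).
Step 3: Mode = 26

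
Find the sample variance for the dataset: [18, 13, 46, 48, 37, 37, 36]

176.2857

Step 1: Compute the mean: (18 + 13 + 46 + 48 + 37 + 37 + 36) / 7 = 33.5714
Step 2: Compute squared deviations from the mean:
  (18 - 33.5714)^2 = 242.4694
  (13 - 33.5714)^2 = 423.1837
  (46 - 33.5714)^2 = 154.4694
  (48 - 33.5714)^2 = 208.1837
  (37 - 33.5714)^2 = 11.7551
  (37 - 33.5714)^2 = 11.7551
  (36 - 33.5714)^2 = 5.898
Step 3: Sum of squared deviations = 1057.7143
Step 4: Sample variance = 1057.7143 / 6 = 176.2857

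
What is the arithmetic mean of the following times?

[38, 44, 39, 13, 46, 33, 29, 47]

36.125

Step 1: Sum all values: 38 + 44 + 39 + 13 + 46 + 33 + 29 + 47 = 289
Step 2: Count the number of values: n = 8
Step 3: Mean = sum / n = 289 / 8 = 36.125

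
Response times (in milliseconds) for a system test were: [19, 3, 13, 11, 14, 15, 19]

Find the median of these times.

14

Step 1: Sort the data in ascending order: [3, 11, 13, 14, 15, 19, 19]
Step 2: The number of values is n = 7.
Step 3: Since n is odd, the median is the middle value at position 4: 14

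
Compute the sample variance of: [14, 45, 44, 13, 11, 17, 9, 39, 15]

225.25

Step 1: Compute the mean: (14 + 45 + 44 + 13 + 11 + 17 + 9 + 39 + 15) / 9 = 23
Step 2: Compute squared deviations from the mean:
  (14 - 23)^2 = 81
  (45 - 23)^2 = 484
  (44 - 23)^2 = 441
  (13 - 23)^2 = 100
  (11 - 23)^2 = 144
  (17 - 23)^2 = 36
  (9 - 23)^2 = 196
  (39 - 23)^2 = 256
  (15 - 23)^2 = 64
Step 3: Sum of squared deviations = 1802
Step 4: Sample variance = 1802 / 8 = 225.25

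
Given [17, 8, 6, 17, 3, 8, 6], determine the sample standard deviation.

5.5291

Step 1: Compute the mean: 9.2857
Step 2: Sum of squared deviations from the mean: 183.4286
Step 3: Sample variance = 183.4286 / 6 = 30.5714
Step 4: Standard deviation = sqrt(30.5714) = 5.5291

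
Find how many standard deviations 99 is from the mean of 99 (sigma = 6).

0

Step 1: Recall the z-score formula: z = (x - mu) / sigma
Step 2: Substitute values: z = (99 - 99) / 6
Step 3: z = 0 / 6 = 0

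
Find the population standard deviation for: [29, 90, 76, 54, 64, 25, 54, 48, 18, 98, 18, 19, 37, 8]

27.4453

Step 1: Compute the mean: 45.5714
Step 2: Sum of squared deviations from the mean: 10545.4286
Step 3: Population variance = 10545.4286 / 14 = 753.2449
Step 4: Standard deviation = sqrt(753.2449) = 27.4453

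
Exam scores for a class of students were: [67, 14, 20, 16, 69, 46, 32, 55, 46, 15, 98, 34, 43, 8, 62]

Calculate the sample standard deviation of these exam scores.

25.4717

Step 1: Compute the mean: 41.6667
Step 2: Sum of squared deviations from the mean: 9083.3333
Step 3: Sample variance = 9083.3333 / 14 = 648.8095
Step 4: Standard deviation = sqrt(648.8095) = 25.4717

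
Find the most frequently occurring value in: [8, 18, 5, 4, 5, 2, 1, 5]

5

Step 1: Count the frequency of each value:
  1: appears 1 time(s)
  2: appears 1 time(s)
  4: appears 1 time(s)
  5: appears 3 time(s)
  8: appears 1 time(s)
  18: appears 1 time(s)
Step 2: The value 5 appears most frequently (3 times).
Step 3: Mode = 5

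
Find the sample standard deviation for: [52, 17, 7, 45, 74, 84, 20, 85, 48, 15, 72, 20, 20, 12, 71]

28.5912

Step 1: Compute the mean: 42.8
Step 2: Sum of squared deviations from the mean: 11444.4
Step 3: Sample variance = 11444.4 / 14 = 817.4571
Step 4: Standard deviation = sqrt(817.4571) = 28.5912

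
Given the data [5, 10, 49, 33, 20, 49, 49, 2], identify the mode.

49

Step 1: Count the frequency of each value:
  2: appears 1 time(s)
  5: appears 1 time(s)
  10: appears 1 time(s)
  20: appears 1 time(s)
  33: appears 1 time(s)
  49: appears 3 time(s)
Step 2: The value 49 appears most frequently (3 times).
Step 3: Mode = 49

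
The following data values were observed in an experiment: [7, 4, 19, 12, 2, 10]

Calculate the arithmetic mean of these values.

9

Step 1: Sum all values: 7 + 4 + 19 + 12 + 2 + 10 = 54
Step 2: Count the number of values: n = 6
Step 3: Mean = sum / n = 54 / 6 = 9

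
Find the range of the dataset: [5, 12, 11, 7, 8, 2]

10

Step 1: Identify the maximum value: max = 12
Step 2: Identify the minimum value: min = 2
Step 3: Range = max - min = 12 - 2 = 10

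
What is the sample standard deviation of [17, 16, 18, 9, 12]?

3.7815

Step 1: Compute the mean: 14.4
Step 2: Sum of squared deviations from the mean: 57.2
Step 3: Sample variance = 57.2 / 4 = 14.3
Step 4: Standard deviation = sqrt(14.3) = 3.7815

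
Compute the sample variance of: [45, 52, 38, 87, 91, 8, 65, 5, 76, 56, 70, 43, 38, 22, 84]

744.4286

Step 1: Compute the mean: (45 + 52 + 38 + 87 + 91 + 8 + 65 + 5 + 76 + 56 + 70 + 43 + 38 + 22 + 84) / 15 = 52
Step 2: Compute squared deviations from the mean:
  (45 - 52)^2 = 49
  (52 - 52)^2 = 0
  (38 - 52)^2 = 196
  (87 - 52)^2 = 1225
  (91 - 52)^2 = 1521
  (8 - 52)^2 = 1936
  (65 - 52)^2 = 169
  (5 - 52)^2 = 2209
  (76 - 52)^2 = 576
  (56 - 52)^2 = 16
  (70 - 52)^2 = 324
  (43 - 52)^2 = 81
  (38 - 52)^2 = 196
  (22 - 52)^2 = 900
  (84 - 52)^2 = 1024
Step 3: Sum of squared deviations = 10422
Step 4: Sample variance = 10422 / 14 = 744.4286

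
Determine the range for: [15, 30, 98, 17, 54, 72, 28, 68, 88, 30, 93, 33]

83

Step 1: Identify the maximum value: max = 98
Step 2: Identify the minimum value: min = 15
Step 3: Range = max - min = 98 - 15 = 83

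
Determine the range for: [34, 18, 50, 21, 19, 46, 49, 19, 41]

32

Step 1: Identify the maximum value: max = 50
Step 2: Identify the minimum value: min = 18
Step 3: Range = max - min = 50 - 18 = 32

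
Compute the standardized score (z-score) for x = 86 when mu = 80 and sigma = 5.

1.2

Step 1: Recall the z-score formula: z = (x - mu) / sigma
Step 2: Substitute values: z = (86 - 80) / 5
Step 3: z = 6 / 5 = 1.2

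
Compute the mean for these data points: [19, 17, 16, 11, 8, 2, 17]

12.8571

Step 1: Sum all values: 19 + 17 + 16 + 11 + 8 + 2 + 17 = 90
Step 2: Count the number of values: n = 7
Step 3: Mean = sum / n = 90 / 7 = 12.8571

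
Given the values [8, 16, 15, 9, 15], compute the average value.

12.6

Step 1: Sum all values: 8 + 16 + 15 + 9 + 15 = 63
Step 2: Count the number of values: n = 5
Step 3: Mean = sum / n = 63 / 5 = 12.6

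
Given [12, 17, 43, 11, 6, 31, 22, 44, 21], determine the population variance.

166.6667

Step 1: Compute the mean: (12 + 17 + 43 + 11 + 6 + 31 + 22 + 44 + 21) / 9 = 23
Step 2: Compute squared deviations from the mean:
  (12 - 23)^2 = 121
  (17 - 23)^2 = 36
  (43 - 23)^2 = 400
  (11 - 23)^2 = 144
  (6 - 23)^2 = 289
  (31 - 23)^2 = 64
  (22 - 23)^2 = 1
  (44 - 23)^2 = 441
  (21 - 23)^2 = 4
Step 3: Sum of squared deviations = 1500
Step 4: Population variance = 1500 / 9 = 166.6667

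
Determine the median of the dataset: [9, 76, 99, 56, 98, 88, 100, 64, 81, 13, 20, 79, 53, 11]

70

Step 1: Sort the data in ascending order: [9, 11, 13, 20, 53, 56, 64, 76, 79, 81, 88, 98, 99, 100]
Step 2: The number of values is n = 14.
Step 3: Since n is even, the median is the average of positions 7 and 8:
  Median = (64 + 76) / 2 = 70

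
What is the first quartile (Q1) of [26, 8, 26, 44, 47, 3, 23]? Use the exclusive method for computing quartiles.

8

Step 1: Sort the data: [3, 8, 23, 26, 26, 44, 47]
Step 2: n = 7
Step 3: Using the exclusive quartile method:
  Q1 = 8
  Q2 (median) = 26
  Q3 = 44
  IQR = Q3 - Q1 = 44 - 8 = 36
Step 4: Q1 = 8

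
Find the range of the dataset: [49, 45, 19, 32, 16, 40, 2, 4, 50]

48

Step 1: Identify the maximum value: max = 50
Step 2: Identify the minimum value: min = 2
Step 3: Range = max - min = 50 - 2 = 48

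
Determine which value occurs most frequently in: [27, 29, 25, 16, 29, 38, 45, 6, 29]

29

Step 1: Count the frequency of each value:
  6: appears 1 time(s)
  16: appears 1 time(s)
  25: appears 1 time(s)
  27: appears 1 time(s)
  29: appears 3 time(s)
  38: appears 1 time(s)
  45: appears 1 time(s)
Step 2: The value 29 appears most frequently (3 times).
Step 3: Mode = 29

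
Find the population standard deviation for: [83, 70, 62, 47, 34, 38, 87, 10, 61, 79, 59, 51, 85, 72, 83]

21.4532

Step 1: Compute the mean: 61.4
Step 2: Sum of squared deviations from the mean: 6903.6
Step 3: Population variance = 6903.6 / 15 = 460.24
Step 4: Standard deviation = sqrt(460.24) = 21.4532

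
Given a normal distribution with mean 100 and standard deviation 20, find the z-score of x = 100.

0

Step 1: Recall the z-score formula: z = (x - mu) / sigma
Step 2: Substitute values: z = (100 - 100) / 20
Step 3: z = 0 / 20 = 0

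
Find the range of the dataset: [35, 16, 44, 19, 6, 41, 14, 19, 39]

38

Step 1: Identify the maximum value: max = 44
Step 2: Identify the minimum value: min = 6
Step 3: Range = max - min = 44 - 6 = 38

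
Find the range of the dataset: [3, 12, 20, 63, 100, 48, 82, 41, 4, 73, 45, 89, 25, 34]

97

Step 1: Identify the maximum value: max = 100
Step 2: Identify the minimum value: min = 3
Step 3: Range = max - min = 100 - 3 = 97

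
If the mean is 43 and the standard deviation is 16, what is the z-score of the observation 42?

-0.0625

Step 1: Recall the z-score formula: z = (x - mu) / sigma
Step 2: Substitute values: z = (42 - 43) / 16
Step 3: z = -1 / 16 = -0.0625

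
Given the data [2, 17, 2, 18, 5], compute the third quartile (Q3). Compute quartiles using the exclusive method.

17.5

Step 1: Sort the data: [2, 2, 5, 17, 18]
Step 2: n = 5
Step 3: Using the exclusive quartile method:
  Q1 = 2
  Q2 (median) = 5
  Q3 = 17.5
  IQR = Q3 - Q1 = 17.5 - 2 = 15.5
Step 4: Q3 = 17.5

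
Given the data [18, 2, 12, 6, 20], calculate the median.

12

Step 1: Sort the data in ascending order: [2, 6, 12, 18, 20]
Step 2: The number of values is n = 5.
Step 3: Since n is odd, the median is the middle value at position 3: 12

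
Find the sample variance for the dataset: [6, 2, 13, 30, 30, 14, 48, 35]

253.3571

Step 1: Compute the mean: (6 + 2 + 13 + 30 + 30 + 14 + 48 + 35) / 8 = 22.25
Step 2: Compute squared deviations from the mean:
  (6 - 22.25)^2 = 264.0625
  (2 - 22.25)^2 = 410.0625
  (13 - 22.25)^2 = 85.5625
  (30 - 22.25)^2 = 60.0625
  (30 - 22.25)^2 = 60.0625
  (14 - 22.25)^2 = 68.0625
  (48 - 22.25)^2 = 663.0625
  (35 - 22.25)^2 = 162.5625
Step 3: Sum of squared deviations = 1773.5
Step 4: Sample variance = 1773.5 / 7 = 253.3571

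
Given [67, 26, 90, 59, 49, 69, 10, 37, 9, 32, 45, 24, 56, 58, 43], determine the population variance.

476.4622

Step 1: Compute the mean: (67 + 26 + 90 + 59 + 49 + 69 + 10 + 37 + 9 + 32 + 45 + 24 + 56 + 58 + 43) / 15 = 44.9333
Step 2: Compute squared deviations from the mean:
  (67 - 44.9333)^2 = 486.9378
  (26 - 44.9333)^2 = 358.4711
  (90 - 44.9333)^2 = 2031.0044
  (59 - 44.9333)^2 = 197.8711
  (49 - 44.9333)^2 = 16.5378
  (69 - 44.9333)^2 = 579.2044
  (10 - 44.9333)^2 = 1220.3378
  (37 - 44.9333)^2 = 62.9378
  (9 - 44.9333)^2 = 1291.2044
  (32 - 44.9333)^2 = 167.2711
  (45 - 44.9333)^2 = 0.0044
  (24 - 44.9333)^2 = 438.2044
  (56 - 44.9333)^2 = 122.4711
  (58 - 44.9333)^2 = 170.7378
  (43 - 44.9333)^2 = 3.7378
Step 3: Sum of squared deviations = 7146.9333
Step 4: Population variance = 7146.9333 / 15 = 476.4622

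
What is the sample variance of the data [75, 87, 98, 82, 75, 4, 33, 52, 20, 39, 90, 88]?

974.2652

Step 1: Compute the mean: (75 + 87 + 98 + 82 + 75 + 4 + 33 + 52 + 20 + 39 + 90 + 88) / 12 = 61.9167
Step 2: Compute squared deviations from the mean:
  (75 - 61.9167)^2 = 171.1736
  (87 - 61.9167)^2 = 629.1736
  (98 - 61.9167)^2 = 1302.0069
  (82 - 61.9167)^2 = 403.3403
  (75 - 61.9167)^2 = 171.1736
  (4 - 61.9167)^2 = 3354.3403
  (33 - 61.9167)^2 = 836.1736
  (52 - 61.9167)^2 = 98.3403
  (20 - 61.9167)^2 = 1757.0069
  (39 - 61.9167)^2 = 525.1736
  (90 - 61.9167)^2 = 788.6736
  (88 - 61.9167)^2 = 680.3403
Step 3: Sum of squared deviations = 10716.9167
Step 4: Sample variance = 10716.9167 / 11 = 974.2652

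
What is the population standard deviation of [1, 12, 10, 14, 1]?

5.5353

Step 1: Compute the mean: 7.6
Step 2: Sum of squared deviations from the mean: 153.2
Step 3: Population variance = 153.2 / 5 = 30.64
Step 4: Standard deviation = sqrt(30.64) = 5.5353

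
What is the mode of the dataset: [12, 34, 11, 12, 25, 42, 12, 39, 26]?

12

Step 1: Count the frequency of each value:
  11: appears 1 time(s)
  12: appears 3 time(s)
  25: appears 1 time(s)
  26: appears 1 time(s)
  34: appears 1 time(s)
  39: appears 1 time(s)
  42: appears 1 time(s)
Step 2: The value 12 appears most frequently (3 times).
Step 3: Mode = 12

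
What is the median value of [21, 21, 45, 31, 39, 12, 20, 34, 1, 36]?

26

Step 1: Sort the data in ascending order: [1, 12, 20, 21, 21, 31, 34, 36, 39, 45]
Step 2: The number of values is n = 10.
Step 3: Since n is even, the median is the average of positions 5 and 6:
  Median = (21 + 31) / 2 = 26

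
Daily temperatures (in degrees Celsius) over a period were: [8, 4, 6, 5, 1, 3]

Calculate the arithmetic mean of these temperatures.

4.5

Step 1: Sum all values: 8 + 4 + 6 + 5 + 1 + 3 = 27
Step 2: Count the number of values: n = 6
Step 3: Mean = sum / n = 27 / 6 = 4.5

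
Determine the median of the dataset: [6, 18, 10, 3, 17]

10

Step 1: Sort the data in ascending order: [3, 6, 10, 17, 18]
Step 2: The number of values is n = 5.
Step 3: Since n is odd, the median is the middle value at position 3: 10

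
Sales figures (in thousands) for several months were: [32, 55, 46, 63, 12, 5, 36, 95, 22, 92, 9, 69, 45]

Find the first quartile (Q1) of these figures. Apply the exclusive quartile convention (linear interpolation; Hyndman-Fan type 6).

17

Step 1: Sort the data: [5, 9, 12, 22, 32, 36, 45, 46, 55, 63, 69, 92, 95]
Step 2: n = 13
Step 3: Using the exclusive quartile method:
  Q1 = 17
  Q2 (median) = 45
  Q3 = 66
  IQR = Q3 - Q1 = 66 - 17 = 49
Step 4: Q1 = 17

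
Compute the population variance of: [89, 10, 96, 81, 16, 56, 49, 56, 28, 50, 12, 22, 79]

844.4024

Step 1: Compute the mean: (89 + 10 + 96 + 81 + 16 + 56 + 49 + 56 + 28 + 50 + 12 + 22 + 79) / 13 = 49.5385
Step 2: Compute squared deviations from the mean:
  (89 - 49.5385)^2 = 1557.213
  (10 - 49.5385)^2 = 1563.2899
  (96 - 49.5385)^2 = 2158.6746
  (81 - 49.5385)^2 = 989.8284
  (16 - 49.5385)^2 = 1124.8284
  (56 - 49.5385)^2 = 41.7515
  (49 - 49.5385)^2 = 0.2899
  (56 - 49.5385)^2 = 41.7515
  (28 - 49.5385)^2 = 463.9053
  (50 - 49.5385)^2 = 0.213
  (12 - 49.5385)^2 = 1409.1361
  (22 - 49.5385)^2 = 758.3669
  (79 - 49.5385)^2 = 867.9822
Step 3: Sum of squared deviations = 10977.2308
Step 4: Population variance = 10977.2308 / 13 = 844.4024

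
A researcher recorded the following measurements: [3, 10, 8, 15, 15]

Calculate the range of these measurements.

12

Step 1: Identify the maximum value: max = 15
Step 2: Identify the minimum value: min = 3
Step 3: Range = max - min = 15 - 3 = 12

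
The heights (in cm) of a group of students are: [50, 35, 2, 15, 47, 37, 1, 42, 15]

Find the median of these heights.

35

Step 1: Sort the data in ascending order: [1, 2, 15, 15, 35, 37, 42, 47, 50]
Step 2: The number of values is n = 9.
Step 3: Since n is odd, the median is the middle value at position 5: 35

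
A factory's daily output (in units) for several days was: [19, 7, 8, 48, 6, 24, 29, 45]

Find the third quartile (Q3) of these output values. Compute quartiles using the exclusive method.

41

Step 1: Sort the data: [6, 7, 8, 19, 24, 29, 45, 48]
Step 2: n = 8
Step 3: Using the exclusive quartile method:
  Q1 = 7.25
  Q2 (median) = 21.5
  Q3 = 41
  IQR = Q3 - Q1 = 41 - 7.25 = 33.75
Step 4: Q3 = 41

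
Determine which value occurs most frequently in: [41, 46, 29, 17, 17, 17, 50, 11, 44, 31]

17

Step 1: Count the frequency of each value:
  11: appears 1 time(s)
  17: appears 3 time(s)
  29: appears 1 time(s)
  31: appears 1 time(s)
  41: appears 1 time(s)
  44: appears 1 time(s)
  46: appears 1 time(s)
  50: appears 1 time(s)
Step 2: The value 17 appears most frequently (3 times).
Step 3: Mode = 17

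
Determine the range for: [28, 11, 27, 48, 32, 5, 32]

43

Step 1: Identify the maximum value: max = 48
Step 2: Identify the minimum value: min = 5
Step 3: Range = max - min = 48 - 5 = 43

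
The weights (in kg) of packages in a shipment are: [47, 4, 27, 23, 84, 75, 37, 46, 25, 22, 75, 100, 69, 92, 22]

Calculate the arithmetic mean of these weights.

49.8667

Step 1: Sum all values: 47 + 4 + 27 + 23 + 84 + 75 + 37 + 46 + 25 + 22 + 75 + 100 + 69 + 92 + 22 = 748
Step 2: Count the number of values: n = 15
Step 3: Mean = sum / n = 748 / 15 = 49.8667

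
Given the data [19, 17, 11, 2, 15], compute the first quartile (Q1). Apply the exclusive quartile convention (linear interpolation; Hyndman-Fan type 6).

6.5

Step 1: Sort the data: [2, 11, 15, 17, 19]
Step 2: n = 5
Step 3: Using the exclusive quartile method:
  Q1 = 6.5
  Q2 (median) = 15
  Q3 = 18
  IQR = Q3 - Q1 = 18 - 6.5 = 11.5
Step 4: Q1 = 6.5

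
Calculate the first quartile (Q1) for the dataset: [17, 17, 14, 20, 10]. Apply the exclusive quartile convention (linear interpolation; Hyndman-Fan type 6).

12

Step 1: Sort the data: [10, 14, 17, 17, 20]
Step 2: n = 5
Step 3: Using the exclusive quartile method:
  Q1 = 12
  Q2 (median) = 17
  Q3 = 18.5
  IQR = Q3 - Q1 = 18.5 - 12 = 6.5
Step 4: Q1 = 12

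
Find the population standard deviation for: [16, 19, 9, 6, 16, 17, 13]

4.3331

Step 1: Compute the mean: 13.7143
Step 2: Sum of squared deviations from the mean: 131.4286
Step 3: Population variance = 131.4286 / 7 = 18.7755
Step 4: Standard deviation = sqrt(18.7755) = 4.3331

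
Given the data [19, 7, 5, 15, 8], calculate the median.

8

Step 1: Sort the data in ascending order: [5, 7, 8, 15, 19]
Step 2: The number of values is n = 5.
Step 3: Since n is odd, the median is the middle value at position 3: 8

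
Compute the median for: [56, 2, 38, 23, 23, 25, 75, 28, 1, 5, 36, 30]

26.5

Step 1: Sort the data in ascending order: [1, 2, 5, 23, 23, 25, 28, 30, 36, 38, 56, 75]
Step 2: The number of values is n = 12.
Step 3: Since n is even, the median is the average of positions 6 and 7:
  Median = (25 + 28) / 2 = 26.5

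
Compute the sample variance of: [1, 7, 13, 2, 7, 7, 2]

17.9524

Step 1: Compute the mean: (1 + 7 + 13 + 2 + 7 + 7 + 2) / 7 = 5.5714
Step 2: Compute squared deviations from the mean:
  (1 - 5.5714)^2 = 20.898
  (7 - 5.5714)^2 = 2.0408
  (13 - 5.5714)^2 = 55.1837
  (2 - 5.5714)^2 = 12.7551
  (7 - 5.5714)^2 = 2.0408
  (7 - 5.5714)^2 = 2.0408
  (2 - 5.5714)^2 = 12.7551
Step 3: Sum of squared deviations = 107.7143
Step 4: Sample variance = 107.7143 / 6 = 17.9524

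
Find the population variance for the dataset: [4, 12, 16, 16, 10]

19.84

Step 1: Compute the mean: (4 + 12 + 16 + 16 + 10) / 5 = 11.6
Step 2: Compute squared deviations from the mean:
  (4 - 11.6)^2 = 57.76
  (12 - 11.6)^2 = 0.16
  (16 - 11.6)^2 = 19.36
  (16 - 11.6)^2 = 19.36
  (10 - 11.6)^2 = 2.56
Step 3: Sum of squared deviations = 99.2
Step 4: Population variance = 99.2 / 5 = 19.84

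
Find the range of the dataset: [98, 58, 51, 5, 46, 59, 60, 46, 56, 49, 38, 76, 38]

93

Step 1: Identify the maximum value: max = 98
Step 2: Identify the minimum value: min = 5
Step 3: Range = max - min = 98 - 5 = 93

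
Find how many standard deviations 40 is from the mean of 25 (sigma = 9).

1.6667

Step 1: Recall the z-score formula: z = (x - mu) / sigma
Step 2: Substitute values: z = (40 - 25) / 9
Step 3: z = 15 / 9 = 1.6667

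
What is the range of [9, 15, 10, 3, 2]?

13

Step 1: Identify the maximum value: max = 15
Step 2: Identify the minimum value: min = 2
Step 3: Range = max - min = 15 - 2 = 13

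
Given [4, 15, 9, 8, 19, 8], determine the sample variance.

29.9

Step 1: Compute the mean: (4 + 15 + 9 + 8 + 19 + 8) / 6 = 10.5
Step 2: Compute squared deviations from the mean:
  (4 - 10.5)^2 = 42.25
  (15 - 10.5)^2 = 20.25
  (9 - 10.5)^2 = 2.25
  (8 - 10.5)^2 = 6.25
  (19 - 10.5)^2 = 72.25
  (8 - 10.5)^2 = 6.25
Step 3: Sum of squared deviations = 149.5
Step 4: Sample variance = 149.5 / 5 = 29.9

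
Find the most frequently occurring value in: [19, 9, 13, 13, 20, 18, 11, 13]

13

Step 1: Count the frequency of each value:
  9: appears 1 time(s)
  11: appears 1 time(s)
  13: appears 3 time(s)
  18: appears 1 time(s)
  19: appears 1 time(s)
  20: appears 1 time(s)
Step 2: The value 13 appears most frequently (3 times).
Step 3: Mode = 13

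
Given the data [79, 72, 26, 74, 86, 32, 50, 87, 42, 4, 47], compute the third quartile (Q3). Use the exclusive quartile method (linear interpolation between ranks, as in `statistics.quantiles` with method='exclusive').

79

Step 1: Sort the data: [4, 26, 32, 42, 47, 50, 72, 74, 79, 86, 87]
Step 2: n = 11
Step 3: Using the exclusive quartile method:
  Q1 = 32
  Q2 (median) = 50
  Q3 = 79
  IQR = Q3 - Q1 = 79 - 32 = 47
Step 4: Q3 = 79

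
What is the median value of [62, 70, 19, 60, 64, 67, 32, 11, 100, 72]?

63

Step 1: Sort the data in ascending order: [11, 19, 32, 60, 62, 64, 67, 70, 72, 100]
Step 2: The number of values is n = 10.
Step 3: Since n is even, the median is the average of positions 5 and 6:
  Median = (62 + 64) / 2 = 63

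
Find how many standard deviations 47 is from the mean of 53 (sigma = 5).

-1.2

Step 1: Recall the z-score formula: z = (x - mu) / sigma
Step 2: Substitute values: z = (47 - 53) / 5
Step 3: z = -6 / 5 = -1.2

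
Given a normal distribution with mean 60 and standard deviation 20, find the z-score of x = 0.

-3

Step 1: Recall the z-score formula: z = (x - mu) / sigma
Step 2: Substitute values: z = (0 - 60) / 20
Step 3: z = -60 / 20 = -3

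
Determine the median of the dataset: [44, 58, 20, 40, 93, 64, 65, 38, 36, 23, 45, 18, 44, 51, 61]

44

Step 1: Sort the data in ascending order: [18, 20, 23, 36, 38, 40, 44, 44, 45, 51, 58, 61, 64, 65, 93]
Step 2: The number of values is n = 15.
Step 3: Since n is odd, the median is the middle value at position 8: 44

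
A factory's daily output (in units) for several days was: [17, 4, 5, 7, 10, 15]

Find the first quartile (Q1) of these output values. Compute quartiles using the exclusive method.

4.75

Step 1: Sort the data: [4, 5, 7, 10, 15, 17]
Step 2: n = 6
Step 3: Using the exclusive quartile method:
  Q1 = 4.75
  Q2 (median) = 8.5
  Q3 = 15.5
  IQR = Q3 - Q1 = 15.5 - 4.75 = 10.75
Step 4: Q1 = 4.75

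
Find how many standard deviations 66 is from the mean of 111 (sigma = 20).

-2.25

Step 1: Recall the z-score formula: z = (x - mu) / sigma
Step 2: Substitute values: z = (66 - 111) / 20
Step 3: z = -45 / 20 = -2.25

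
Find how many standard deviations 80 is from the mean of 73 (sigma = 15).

0.4667

Step 1: Recall the z-score formula: z = (x - mu) / sigma
Step 2: Substitute values: z = (80 - 73) / 15
Step 3: z = 7 / 15 = 0.4667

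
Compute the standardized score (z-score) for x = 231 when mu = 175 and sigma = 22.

2.5455

Step 1: Recall the z-score formula: z = (x - mu) / sigma
Step 2: Substitute values: z = (231 - 175) / 22
Step 3: z = 56 / 22 = 2.5455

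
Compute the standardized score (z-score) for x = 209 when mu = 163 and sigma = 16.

2.875

Step 1: Recall the z-score formula: z = (x - mu) / sigma
Step 2: Substitute values: z = (209 - 163) / 16
Step 3: z = 46 / 16 = 2.875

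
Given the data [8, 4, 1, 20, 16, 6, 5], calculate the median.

6

Step 1: Sort the data in ascending order: [1, 4, 5, 6, 8, 16, 20]
Step 2: The number of values is n = 7.
Step 3: Since n is odd, the median is the middle value at position 4: 6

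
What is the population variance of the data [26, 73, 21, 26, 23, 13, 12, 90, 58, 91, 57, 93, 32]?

887.4438

Step 1: Compute the mean: (26 + 73 + 21 + 26 + 23 + 13 + 12 + 90 + 58 + 91 + 57 + 93 + 32) / 13 = 47.3077
Step 2: Compute squared deviations from the mean:
  (26 - 47.3077)^2 = 454.0178
  (73 - 47.3077)^2 = 660.0947
  (21 - 47.3077)^2 = 692.0947
  (26 - 47.3077)^2 = 454.0178
  (23 - 47.3077)^2 = 590.8639
  (13 - 47.3077)^2 = 1177.0178
  (12 - 47.3077)^2 = 1246.6331
  (90 - 47.3077)^2 = 1822.6331
  (58 - 47.3077)^2 = 114.3254
  (91 - 47.3077)^2 = 1909.0178
  (57 - 47.3077)^2 = 93.9408
  (93 - 47.3077)^2 = 2087.787
  (32 - 47.3077)^2 = 234.3254
Step 3: Sum of squared deviations = 11536.7692
Step 4: Population variance = 11536.7692 / 13 = 887.4438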